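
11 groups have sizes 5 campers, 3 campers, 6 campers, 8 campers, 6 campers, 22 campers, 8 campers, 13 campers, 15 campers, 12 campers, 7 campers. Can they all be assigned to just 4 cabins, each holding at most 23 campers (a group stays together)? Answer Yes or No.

Total = 105 campers; ⌈105/23⌉ = 5.
At least 5 cabins are required, but only 4 are allowed.

No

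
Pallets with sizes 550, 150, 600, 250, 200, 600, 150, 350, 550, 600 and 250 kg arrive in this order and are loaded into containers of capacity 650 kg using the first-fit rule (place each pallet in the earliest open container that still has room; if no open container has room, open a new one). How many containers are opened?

8

  550 → container 1 (new)  [load 550/650]
  150 → container 2 (new)  [load 150/650]
  600 → container 3 (new)  [load 600/650]
  250 → container 2  [load 400/650]
  200 → container 2  [load 600/650]
  600 → container 4 (new)  [load 600/650]
  150 → container 5 (new)  [load 150/650]
  350 → container 5  [load 500/650]
  550 → container 6 (new)  [load 550/650]
  600 → container 7 (new)  [load 600/650]
  250 → container 8 (new)  [load 250/650]
8 containers opened.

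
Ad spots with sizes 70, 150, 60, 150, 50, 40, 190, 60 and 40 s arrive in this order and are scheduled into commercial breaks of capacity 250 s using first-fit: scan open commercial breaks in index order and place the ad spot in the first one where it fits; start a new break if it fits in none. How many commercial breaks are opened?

4

  70 → break 1 (new)  [load 70/250]
  150 → break 1  [load 220/250]
  60 → break 2 (new)  [load 60/250]
  150 → break 2  [load 210/250]
  50 → break 3 (new)  [load 50/250]
  40 → break 2  [load 250/250]
  190 → break 3  [load 240/250]
  60 → break 4 (new)  [load 60/250]
  40 → break 4  [load 100/250]
4 commercial breaks opened.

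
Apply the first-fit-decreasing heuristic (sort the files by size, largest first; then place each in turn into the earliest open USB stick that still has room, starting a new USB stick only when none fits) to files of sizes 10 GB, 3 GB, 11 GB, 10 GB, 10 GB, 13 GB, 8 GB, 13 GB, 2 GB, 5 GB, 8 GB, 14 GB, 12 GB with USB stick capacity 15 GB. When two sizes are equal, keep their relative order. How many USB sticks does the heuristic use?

10

Sorted descending: 14, 13, 13, 12, 11, 10, 10, 10, 8, 8, 5, 3, 2.
  14 → USB stick 1 (new)  [load 14/15]
  13 → USB stick 2 (new)  [load 13/15]
  13 → USB stick 3 (new)  [load 13/15]
  12 → USB stick 4 (new)  [load 12/15]
  11 → USB stick 5 (new)  [load 11/15]
  10 → USB stick 6 (new)  [load 10/15]
  10 → USB stick 7 (new)  [load 10/15]
  10 → USB stick 8 (new)  [load 10/15]
  8 → USB stick 9 (new)  [load 8/15]
  8 → USB stick 10 (new)  [load 8/15]
  5 → USB stick 6  [load 15/15]
  3 → USB stick 4  [load 15/15]
  2 → USB stick 2  [load 15/15]
10 USB sticks opened.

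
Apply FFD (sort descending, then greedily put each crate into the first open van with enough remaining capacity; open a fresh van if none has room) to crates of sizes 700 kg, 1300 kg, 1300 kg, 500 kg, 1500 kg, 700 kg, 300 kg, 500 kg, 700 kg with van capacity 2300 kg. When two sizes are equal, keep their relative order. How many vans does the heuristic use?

Sorted descending: 1500, 1300, 1300, 700, 700, 700, 500, 500, 300.
  1500 → van 1 (new)  [load 1500/2300]
  1300 → van 2 (new)  [load 1300/2300]
  1300 → van 3 (new)  [load 1300/2300]
  700 → van 1  [load 2200/2300]
  700 → van 2  [load 2000/2300]
  700 → van 3  [load 2000/2300]
  500 → van 4 (new)  [load 500/2300]
  500 → van 4  [load 1000/2300]
  300 → van 2  [load 2300/2300]
4 vans opened.

4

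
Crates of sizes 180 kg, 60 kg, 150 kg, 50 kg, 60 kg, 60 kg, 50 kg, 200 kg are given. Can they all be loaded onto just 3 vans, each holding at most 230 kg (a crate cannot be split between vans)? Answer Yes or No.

No

Total = 810 kg; ⌈810/230⌉ = 4.
At least 4 vans are required, but only 3 are allowed.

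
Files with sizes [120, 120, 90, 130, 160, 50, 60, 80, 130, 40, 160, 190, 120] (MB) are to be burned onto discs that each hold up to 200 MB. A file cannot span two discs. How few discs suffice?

9

Total = 190 + 160 + 160 + 130 + 130 + 120 + 120 + 120 + 90 + 80 + 60 + 50 + 40 = 1450 MB.
Lower bound: ⌈1450/200⌉ = 8 discs.
A packing using 9 discs:
  disc 1: 190 = 190
  disc 2: 160 + 40 = 200
  disc 3: 160 = 160
  disc 4: 130 + 60 = 190
  disc 5: 130 + 50 = 180
  disc 6: 120 + 80 = 200
  disc 7: 120 = 120
  disc 8: 120 = 120
  disc 9: 90 = 90
No arrangement into 8 discs stays within capacity, so 9 is optimal.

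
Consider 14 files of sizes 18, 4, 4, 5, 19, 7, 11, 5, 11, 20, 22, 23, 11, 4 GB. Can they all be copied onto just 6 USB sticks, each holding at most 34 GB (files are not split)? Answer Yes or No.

A valid assignment using 5 USB sticks:
  USB stick 1: 23 + 11 = 34
  USB stick 2: 22 + 11 = 33
  USB stick 3: 20 + 11 = 31
  USB stick 4: 19 + 7 + 4 + 4 = 34
  USB stick 5: 18 + 5 + 5 + 4 = 32
That uses only 5 ≤ 6, so 6 USB sticks are enough.

Yes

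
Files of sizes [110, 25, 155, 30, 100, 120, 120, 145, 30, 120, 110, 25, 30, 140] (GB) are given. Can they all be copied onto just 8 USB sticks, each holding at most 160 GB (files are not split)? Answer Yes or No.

Total = 1260 GB; ⌈1260/160⌉ = 8.
9 files each exceed half the capacity and cannot share a USB stick, forcing at least 9 USB sticks.
At least 9 USB sticks are required, but only 8 are allowed.

No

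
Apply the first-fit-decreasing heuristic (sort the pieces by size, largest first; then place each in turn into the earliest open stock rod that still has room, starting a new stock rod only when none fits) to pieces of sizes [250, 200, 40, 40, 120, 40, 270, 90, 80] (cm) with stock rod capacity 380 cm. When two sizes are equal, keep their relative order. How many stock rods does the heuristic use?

4

Sorted descending: 270, 250, 200, 120, 90, 80, 40, 40, 40.
  270 → stock rod 1 (new)  [load 270/380]
  250 → stock rod 2 (new)  [load 250/380]
  200 → stock rod 3 (new)  [load 200/380]
  120 → stock rod 2  [load 370/380]
  90 → stock rod 1  [load 360/380]
  80 → stock rod 3  [load 280/380]
  40 → stock rod 3  [load 320/380]
  40 → stock rod 3  [load 360/380]
  40 → stock rod 4 (new)  [load 40/380]
4 stock rods opened.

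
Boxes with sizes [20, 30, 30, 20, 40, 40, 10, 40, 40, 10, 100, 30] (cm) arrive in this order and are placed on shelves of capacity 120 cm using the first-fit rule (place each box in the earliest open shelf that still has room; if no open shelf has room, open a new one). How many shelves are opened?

4

  20 → shelf 1 (new)  [load 20/120]
  30 → shelf 1  [load 50/120]
  30 → shelf 1  [load 80/120]
  20 → shelf 1  [load 100/120]
  40 → shelf 2 (new)  [load 40/120]
  40 → shelf 2  [load 80/120]
  10 → shelf 1  [load 110/120]
  40 → shelf 2  [load 120/120]
  40 → shelf 3 (new)  [load 40/120]
  10 → shelf 1  [load 120/120]
  100 → shelf 4 (new)  [load 100/120]
  30 → shelf 3  [load 70/120]
4 shelves opened.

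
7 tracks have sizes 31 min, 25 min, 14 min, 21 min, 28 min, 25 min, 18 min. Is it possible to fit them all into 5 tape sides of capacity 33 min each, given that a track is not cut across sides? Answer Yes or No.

No

Total = 162 min; ⌈162/33⌉ = 5.
6 tracks each exceed half the capacity and cannot share a side, forcing at least 6 tape sides.
At least 6 tape sides are required, but only 5 are allowed.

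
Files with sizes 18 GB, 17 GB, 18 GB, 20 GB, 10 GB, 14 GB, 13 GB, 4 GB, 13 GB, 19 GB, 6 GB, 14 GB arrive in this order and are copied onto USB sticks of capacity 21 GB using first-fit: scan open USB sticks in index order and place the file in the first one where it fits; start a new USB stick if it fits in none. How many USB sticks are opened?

  18 → USB stick 1 (new)  [load 18/21]
  17 → USB stick 2 (new)  [load 17/21]
  18 → USB stick 3 (new)  [load 18/21]
  20 → USB stick 4 (new)  [load 20/21]
  10 → USB stick 5 (new)  [load 10/21]
  14 → USB stick 6 (new)  [load 14/21]
  13 → USB stick 7 (new)  [load 13/21]
  4 → USB stick 2  [load 21/21]
  13 → USB stick 8 (new)  [load 13/21]
  19 → USB stick 9 (new)  [load 19/21]
  6 → USB stick 5  [load 16/21]
  14 → USB stick 10 (new)  [load 14/21]
10 USB sticks opened.

10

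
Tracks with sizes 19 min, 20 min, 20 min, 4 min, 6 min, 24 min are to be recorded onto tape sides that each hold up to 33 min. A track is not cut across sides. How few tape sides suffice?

4

Total = 24 + 20 + 20 + 19 + 6 + 4 = 93 min.
Lower bound: ⌈93/33⌉ = 3 tape sides.
Also, 4 tracks each exceed 33/2 min, and no two of those can share a side, so at least 4 tape sides are needed.
A packing using 4 tape sides:
  side 1: 24 + 6 = 30
  side 2: 20 + 4 = 24
  side 3: 20 = 20
  side 4: 19 = 19
This matches the lower bound, so 4 is optimal.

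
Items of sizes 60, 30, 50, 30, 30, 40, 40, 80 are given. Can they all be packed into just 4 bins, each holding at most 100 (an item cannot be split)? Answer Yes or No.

Yes

A valid assignment using 4 bins:
  bin 1: 80 = 80
  bin 2: 60 + 40 = 100
  bin 3: 50 + 40 = 90
  bin 4: 30 + 30 + 30 = 90
Every load is within 100, so 4 bins suffice.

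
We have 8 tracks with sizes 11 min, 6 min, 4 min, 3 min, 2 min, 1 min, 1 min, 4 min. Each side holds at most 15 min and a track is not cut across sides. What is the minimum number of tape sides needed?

Total = 11 + 6 + 4 + 4 + 3 + 2 + 1 + 1 = 32 min.
Lower bound: ⌈32/15⌉ = 3 tape sides.
A packing using 3 tape sides:
  side 1: 11 + 4 = 15
  side 2: 6 + 4 + 3 + 2 = 15
  side 3: 1 + 1 = 2
This matches the lower bound, so 3 is optimal.

3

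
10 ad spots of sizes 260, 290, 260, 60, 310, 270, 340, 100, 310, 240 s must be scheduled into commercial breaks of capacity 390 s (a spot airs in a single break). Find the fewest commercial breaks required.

Total = 340 + 310 + 310 + 290 + 270 + 260 + 260 + 240 + 100 + 60 = 2440 s.
Lower bound: ⌈2440/390⌉ = 7 commercial breaks.
Also, 8 ad spots each exceed 195 s, and no two of those can share a break, so at least 8 commercial breaks are needed.
A packing using 8 commercial breaks:
  break 1: 340 = 340
  break 2: 310 + 60 = 370
  break 3: 310 = 310
  break 4: 290 + 100 = 390
  break 5: 270 = 270
  break 6: 260 = 260
  break 7: 260 = 260
  break 8: 240 = 240
This matches the lower bound, so 8 is optimal.

8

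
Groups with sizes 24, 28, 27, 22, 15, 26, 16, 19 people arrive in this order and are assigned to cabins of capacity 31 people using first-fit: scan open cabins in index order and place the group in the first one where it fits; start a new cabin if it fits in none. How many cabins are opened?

  24 → cabin 1 (new)  [load 24/31]
  28 → cabin 2 (new)  [load 28/31]
  27 → cabin 3 (new)  [load 27/31]
  22 → cabin 4 (new)  [load 22/31]
  15 → cabin 5 (new)  [load 15/31]
  26 → cabin 6 (new)  [load 26/31]
  16 → cabin 5  [load 31/31]
  19 → cabin 7 (new)  [load 19/31]
7 cabins opened.

7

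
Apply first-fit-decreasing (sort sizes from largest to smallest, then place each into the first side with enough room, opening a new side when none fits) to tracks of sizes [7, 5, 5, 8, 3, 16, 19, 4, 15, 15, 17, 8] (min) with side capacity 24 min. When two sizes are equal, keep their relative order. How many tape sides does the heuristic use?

Sorted descending: 19, 17, 16, 15, 15, 8, 8, 7, 5, 5, 4, 3.
  19 → side 1 (new)  [load 19/24]
  17 → side 2 (new)  [load 17/24]
  16 → side 3 (new)  [load 16/24]
  15 → side 4 (new)  [load 15/24]
  15 → side 5 (new)  [load 15/24]
  8 → side 3  [load 24/24]
  8 → side 4  [load 23/24]
  7 → side 2  [load 24/24]
  5 → side 1  [load 24/24]
  5 → side 5  [load 20/24]
  4 → side 5  [load 24/24]
  3 → side 6 (new)  [load 3/24]
6 tape sides opened.

6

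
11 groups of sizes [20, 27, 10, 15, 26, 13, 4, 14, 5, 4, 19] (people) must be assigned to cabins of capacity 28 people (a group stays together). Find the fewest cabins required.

Total = 27 + 26 + 20 + 19 + 15 + 14 + 13 + 10 + 5 + 4 + 4 = 157 people.
Lower bound: ⌈157/28⌉ = 6 cabins.
A packing using 6 cabins:
  cabin 1: 27 = 27
  cabin 2: 26 = 26
  cabin 3: 20 + 5 = 25
  cabin 4: 19 + 4 + 4 = 27
  cabin 5: 15 + 13 = 28
  cabin 6: 14 + 10 = 24
This matches the lower bound, so 6 is optimal.

6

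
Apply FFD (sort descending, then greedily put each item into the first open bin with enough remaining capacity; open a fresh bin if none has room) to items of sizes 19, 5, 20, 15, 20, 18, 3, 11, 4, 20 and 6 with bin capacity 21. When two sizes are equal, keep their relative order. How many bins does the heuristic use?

Sorted descending: 20, 20, 20, 19, 18, 15, 11, 6, 5, 4, 3.
  20 → bin 1 (new)  [load 20/21]
  20 → bin 2 (new)  [load 20/21]
  20 → bin 3 (new)  [load 20/21]
  19 → bin 4 (new)  [load 19/21]
  18 → bin 5 (new)  [load 18/21]
  15 → bin 6 (new)  [load 15/21]
  11 → bin 7 (new)  [load 11/21]
  6 → bin 6  [load 21/21]
  5 → bin 7  [load 16/21]
  4 → bin 7  [load 20/21]
  3 → bin 5  [load 21/21]
7 bins opened.

7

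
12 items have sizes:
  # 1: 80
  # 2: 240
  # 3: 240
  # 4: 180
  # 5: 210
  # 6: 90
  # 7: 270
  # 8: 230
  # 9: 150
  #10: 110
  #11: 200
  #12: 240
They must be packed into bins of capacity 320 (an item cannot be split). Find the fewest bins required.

Total = 270 + 240 + 240 + 240 + 230 + 210 + 200 + 180 + 150 + 110 + 90 + 80 = 2240.
Lower bound: ⌈2240/320⌉ = 7 bins.
Also, 8 items each exceed 160, and no two of those can share a bin, so at least 8 bins are needed.
A packing using 9 bins:
  bin 1: 270 = 270
  bin 2: 240 + 80 = 320
  bin 3: 240 = 240
  bin 4: 240 = 240
  bin 5: 230 + 90 = 320
  bin 6: 210 + 110 = 320
  bin 7: 200 = 200
  bin 8: 180 = 180
  bin 9: 150 = 150
No arrangement into 8 bins stays within capacity, so 9 is optimal.

9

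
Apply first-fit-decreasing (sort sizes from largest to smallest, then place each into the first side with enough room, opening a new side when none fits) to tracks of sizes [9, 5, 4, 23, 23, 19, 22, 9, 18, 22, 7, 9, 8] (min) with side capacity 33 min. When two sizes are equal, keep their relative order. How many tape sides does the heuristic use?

Sorted descending: 23, 23, 22, 22, 19, 18, 9, 9, 9, 8, 7, 5, 4.
  23 → side 1 (new)  [load 23/33]
  23 → side 2 (new)  [load 23/33]
  22 → side 3 (new)  [load 22/33]
  22 → side 4 (new)  [load 22/33]
  19 → side 5 (new)  [load 19/33]
  18 → side 6 (new)  [load 18/33]
  9 → side 1  [load 32/33]
  9 → side 2  [load 32/33]
  9 → side 3  [load 31/33]
  8 → side 4  [load 30/33]
  7 → side 5  [load 26/33]
  5 → side 5  [load 31/33]
  4 → side 6  [load 22/33]
6 tape sides opened.

6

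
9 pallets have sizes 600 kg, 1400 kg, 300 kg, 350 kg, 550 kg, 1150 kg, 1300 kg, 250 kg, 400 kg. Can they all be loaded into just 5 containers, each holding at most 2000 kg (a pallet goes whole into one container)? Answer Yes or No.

Yes

A valid assignment using 4 containers:
  container 1: 1400 + 600 = 2000
  container 2: 1300 + 550 = 1850
  container 3: 1150 + 400 + 350 = 1900
  container 4: 300 + 250 = 550
That uses only 4 ≤ 5, so 5 containers are enough.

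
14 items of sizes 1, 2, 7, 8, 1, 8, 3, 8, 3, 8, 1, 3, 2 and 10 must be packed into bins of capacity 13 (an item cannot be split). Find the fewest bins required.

6

Total = 10 + 8 + 8 + 8 + 8 + 7 + 3 + 3 + 3 + 2 + 2 + 1 + 1 + 1 = 65.
Lower bound: ⌈65/13⌉ = 5 bins.
Also, 6 items each exceed 13/2, and no two of those can share a bin, so at least 6 bins are needed.
A packing using 6 bins:
  bin 1: 10 + 3 = 13
  bin 2: 8 + 3 + 2 = 13
  bin 3: 8 + 3 + 2 = 13
  bin 4: 8 + 1 + 1 + 1 = 11
  bin 5: 8 = 8
  bin 6: 7 = 7
This matches the lower bound, so 6 is optimal.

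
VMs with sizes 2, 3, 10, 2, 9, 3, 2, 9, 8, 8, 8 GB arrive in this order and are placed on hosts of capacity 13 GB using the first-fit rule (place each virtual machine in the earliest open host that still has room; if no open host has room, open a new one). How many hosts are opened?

  2 → host 1 (new)  [load 2/13]
  3 → host 1  [load 5/13]
  10 → host 2 (new)  [load 10/13]
  2 → host 1  [load 7/13]
  9 → host 3 (new)  [load 9/13]
  3 → host 1  [load 10/13]
  2 → host 1  [load 12/13]
  9 → host 4 (new)  [load 9/13]
  8 → host 5 (new)  [load 8/13]
  8 → host 6 (new)  [load 8/13]
  8 → host 7 (new)  [load 8/13]
7 hosts opened.

7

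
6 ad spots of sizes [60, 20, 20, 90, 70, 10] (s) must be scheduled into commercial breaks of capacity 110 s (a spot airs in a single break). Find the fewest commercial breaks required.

3

Total = 90 + 70 + 60 + 20 + 20 + 10 = 270 s.
Lower bound: ⌈270/110⌉ = 3 commercial breaks.
A packing using 3 commercial breaks:
  break 1: 90 + 20 = 110
  break 2: 70 + 20 + 10 = 100
  break 3: 60 = 60
This matches the lower bound, so 3 is optimal.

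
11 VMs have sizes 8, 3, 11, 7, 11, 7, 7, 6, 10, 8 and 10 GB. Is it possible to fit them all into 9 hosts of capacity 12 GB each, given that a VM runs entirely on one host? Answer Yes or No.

Total = 88 GB; ⌈88/12⌉ = 8.
9 VMs each exceed half the capacity and cannot share a host, forcing at least 9 hosts.
The bound of 9 does not rule out 9, but exhaustive search shows no assignment into 9 hosts of capacity 12 GB exists — the minimum is 10.

No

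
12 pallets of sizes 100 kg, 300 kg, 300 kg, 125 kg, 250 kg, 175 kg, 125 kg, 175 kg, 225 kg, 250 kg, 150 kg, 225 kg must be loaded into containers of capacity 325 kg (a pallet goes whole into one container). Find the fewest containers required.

9

Total = 300 + 300 + 250 + 250 + 225 + 225 + 175 + 175 + 150 + 125 + 125 + 100 = 2400 kg.
Lower bound: ⌈2400/325⌉ = 8 containers.
A packing using 9 containers:
  container 1: 300 = 300
  container 2: 300 = 300
  container 3: 250 = 250
  container 4: 250 = 250
  container 5: 225 + 100 = 325
  container 6: 225 = 225
  container 7: 175 + 150 = 325
  container 8: 175 + 125 = 300
  container 9: 125 = 125
No arrangement into 8 containers stays within capacity, so 9 is optimal.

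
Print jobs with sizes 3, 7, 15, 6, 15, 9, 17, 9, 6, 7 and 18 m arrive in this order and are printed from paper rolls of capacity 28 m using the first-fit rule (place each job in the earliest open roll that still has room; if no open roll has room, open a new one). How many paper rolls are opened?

  3 → roll 1 (new)  [load 3/28]
  7 → roll 1  [load 10/28]
  15 → roll 1  [load 25/28]
  6 → roll 2 (new)  [load 6/28]
  15 → roll 2  [load 21/28]
  9 → roll 3 (new)  [load 9/28]
  17 → roll 3  [load 26/28]
  9 → roll 4 (new)  [load 9/28]
  6 → roll 2  [load 27/28]
  7 → roll 4  [load 16/28]
  18 → roll 5 (new)  [load 18/28]
5 paper rolls opened.

5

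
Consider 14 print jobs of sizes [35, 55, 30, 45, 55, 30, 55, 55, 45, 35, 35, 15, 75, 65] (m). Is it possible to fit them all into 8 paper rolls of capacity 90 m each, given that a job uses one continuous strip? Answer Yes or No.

Yes

A valid assignment using 8 paper rolls:
  roll 1: 75 + 15 = 90
  roll 2: 65 = 65
  roll 3: 55 + 35 = 90
  roll 4: 55 + 35 = 90
  roll 5: 55 + 35 = 90
  roll 6: 55 + 30 = 85
  roll 7: 45 + 45 = 90
  roll 8: 30 = 30
Every load is within 90 m, so 8 paper rolls suffice.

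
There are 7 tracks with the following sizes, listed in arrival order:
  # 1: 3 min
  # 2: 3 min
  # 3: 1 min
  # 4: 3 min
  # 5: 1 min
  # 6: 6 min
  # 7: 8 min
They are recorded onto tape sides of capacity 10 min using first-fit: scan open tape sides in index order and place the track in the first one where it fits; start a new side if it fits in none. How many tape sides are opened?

3

  3 → side 1 (new)  [load 3/10]
  3 → side 1  [load 6/10]
  1 → side 1  [load 7/10]
  3 → side 1  [load 10/10]
  1 → side 2 (new)  [load 1/10]
  6 → side 2  [load 7/10]
  8 → side 3 (new)  [load 8/10]
3 tape sides opened.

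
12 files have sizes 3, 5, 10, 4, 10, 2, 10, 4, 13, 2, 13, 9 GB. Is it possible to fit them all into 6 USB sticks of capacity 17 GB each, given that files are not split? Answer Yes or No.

Yes

A valid assignment using 6 USB sticks:
  USB stick 1: 13 + 4 = 17
  USB stick 2: 13 + 4 = 17
  USB stick 3: 10 + 5 + 2 = 17
  USB stick 4: 10 + 3 + 2 = 15
  USB stick 5: 10 = 10
  USB stick 6: 9 = 9
Every load is within 17 GB, so 6 USB sticks suffice.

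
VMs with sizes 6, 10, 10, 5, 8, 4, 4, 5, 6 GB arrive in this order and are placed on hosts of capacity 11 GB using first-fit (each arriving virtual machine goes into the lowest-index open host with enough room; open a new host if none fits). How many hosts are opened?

6

  6 → host 1 (new)  [load 6/11]
  10 → host 2 (new)  [load 10/11]
  10 → host 3 (new)  [load 10/11]
  5 → host 1  [load 11/11]
  8 → host 4 (new)  [load 8/11]
  4 → host 5 (new)  [load 4/11]
  4 → host 5  [load 8/11]
  5 → host 6 (new)  [load 5/11]
  6 → host 6  [load 11/11]
6 hosts opened.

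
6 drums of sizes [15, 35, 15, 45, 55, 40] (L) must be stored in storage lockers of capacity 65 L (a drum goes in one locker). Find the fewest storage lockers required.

4

Total = 55 + 45 + 40 + 35 + 15 + 15 = 205 L.
Lower bound: ⌈205/65⌉ = 4 storage lockers.
A packing using 4 storage lockers:
  locker 1: 55 = 55
  locker 2: 45 + 15 = 60
  locker 3: 40 + 15 = 55
  locker 4: 35 = 35
This matches the lower bound, so 4 is optimal.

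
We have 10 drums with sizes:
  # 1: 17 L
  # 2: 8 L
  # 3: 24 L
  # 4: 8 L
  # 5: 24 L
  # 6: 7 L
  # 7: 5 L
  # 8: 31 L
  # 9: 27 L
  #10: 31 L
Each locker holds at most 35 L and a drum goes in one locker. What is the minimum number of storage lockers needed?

6

Total = 31 + 31 + 27 + 24 + 24 + 17 + 8 + 8 + 7 + 5 = 182 L.
Lower bound: ⌈182/35⌉ = 6 storage lockers.
A packing using 6 storage lockers:
  locker 1: 31 = 31
  locker 2: 31 = 31
  locker 3: 27 + 8 = 35
  locker 4: 24 + 8 = 32
  locker 5: 24 + 7 = 31
  locker 6: 17 + 5 = 22
This matches the lower bound, so 6 is optimal.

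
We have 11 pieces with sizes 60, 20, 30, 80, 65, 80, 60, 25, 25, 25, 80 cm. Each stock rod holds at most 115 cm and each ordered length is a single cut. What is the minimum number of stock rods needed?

6

Total = 80 + 80 + 80 + 65 + 60 + 60 + 30 + 25 + 25 + 25 + 20 = 550 cm.
Lower bound: ⌈550/115⌉ = 5 stock rods.
Also, 6 pieces each exceed 115/2 cm, and no two of those can share a stock rod, so at least 6 stock rods are needed.
A packing using 6 stock rods:
  stock rod 1: 80 + 30 = 110
  stock rod 2: 80 + 25 = 105
  stock rod 3: 80 + 25 = 105
  stock rod 4: 65 + 25 + 20 = 110
  stock rod 5: 60 = 60
  stock rod 6: 60 = 60
This matches the lower bound, so 6 is optimal.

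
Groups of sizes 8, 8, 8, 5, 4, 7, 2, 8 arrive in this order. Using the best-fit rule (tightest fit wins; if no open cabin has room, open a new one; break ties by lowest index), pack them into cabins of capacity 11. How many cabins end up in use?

6

  8 → cabin 1 (new)  [load 8/11]
  8 → cabin 2 (new)  [load 8/11]
  8 → cabin 3 (new)  [load 8/11]
  5 → cabin 4 (new)  [load 5/11]
  4 → cabin 4  [load 9/11]
  7 → cabin 5 (new)  [load 7/11]
  2 → cabin 4  [load 11/11]
  8 → cabin 6 (new)  [load 8/11]
6 cabins opened.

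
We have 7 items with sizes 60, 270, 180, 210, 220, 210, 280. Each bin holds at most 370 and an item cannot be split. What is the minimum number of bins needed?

6

Total = 280 + 270 + 220 + 210 + 210 + 180 + 60 = 1430.
Lower bound: ⌈1430/370⌉ = 4 bins.
Also, 5 items each exceed 185, and no two of those can share a bin, so at least 5 bins are needed.
A packing using 6 bins:
  bin 1: 280 + 60 = 340
  bin 2: 270 = 270
  bin 3: 220 = 220
  bin 4: 210 = 210
  bin 5: 210 = 210
  bin 6: 180 = 180
No arrangement into 5 bins stays within capacity, so 6 is optimal.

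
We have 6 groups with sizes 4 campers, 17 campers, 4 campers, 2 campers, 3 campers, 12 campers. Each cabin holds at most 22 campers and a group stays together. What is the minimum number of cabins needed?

2

Total = 17 + 12 + 4 + 4 + 3 + 2 = 42 campers.
Lower bound: ⌈42/22⌉ = 2 cabins.
A packing using 2 cabins:
  cabin 1: 17 + 4 = 21
  cabin 2: 12 + 4 + 3 + 2 = 21
This matches the lower bound, so 2 is optimal.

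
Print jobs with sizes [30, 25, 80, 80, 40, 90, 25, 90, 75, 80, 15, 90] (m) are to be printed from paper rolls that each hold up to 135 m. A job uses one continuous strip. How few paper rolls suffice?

Total = 90 + 90 + 90 + 80 + 80 + 80 + 75 + 40 + 30 + 25 + 25 + 15 = 720 m.
Lower bound: ⌈720/135⌉ = 6 paper rolls.
Also, 7 print jobs each exceed 135/2 m, and no two of those can share a roll, so at least 7 paper rolls are needed.
A packing using 7 paper rolls:
  roll 1: 90 + 40 = 130
  roll 2: 90 + 30 + 15 = 135
  roll 3: 90 + 25 = 115
  roll 4: 80 + 25 = 105
  roll 5: 80 = 80
  roll 6: 80 = 80
  roll 7: 75 = 75
This matches the lower bound, so 7 is optimal.

7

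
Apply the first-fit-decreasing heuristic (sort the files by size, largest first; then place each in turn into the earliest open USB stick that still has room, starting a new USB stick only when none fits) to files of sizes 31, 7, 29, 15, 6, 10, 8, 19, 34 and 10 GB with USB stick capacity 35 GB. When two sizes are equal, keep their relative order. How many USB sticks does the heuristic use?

5

Sorted descending: 34, 31, 29, 19, 15, 10, 10, 8, 7, 6.
  34 → USB stick 1 (new)  [load 34/35]
  31 → USB stick 2 (new)  [load 31/35]
  29 → USB stick 3 (new)  [load 29/35]
  19 → USB stick 4 (new)  [load 19/35]
  15 → USB stick 4  [load 34/35]
  10 → USB stick 5 (new)  [load 10/35]
  10 → USB stick 5  [load 20/35]
  8 → USB stick 5  [load 28/35]
  7 → USB stick 5  [load 35/35]
  6 → USB stick 3  [load 35/35]
5 USB sticks opened.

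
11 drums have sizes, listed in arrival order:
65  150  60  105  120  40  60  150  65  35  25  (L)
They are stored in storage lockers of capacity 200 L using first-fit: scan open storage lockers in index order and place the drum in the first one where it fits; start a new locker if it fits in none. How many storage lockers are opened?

  65 → locker 1 (new)  [load 65/200]
  150 → locker 2 (new)  [load 150/200]
  60 → locker 1  [load 125/200]
  105 → locker 3 (new)  [load 105/200]
  120 → locker 4 (new)  [load 120/200]
  40 → locker 1  [load 165/200]
  60 → locker 3  [load 165/200]
  150 → locker 5 (new)  [load 150/200]
  65 → locker 4  [load 185/200]
  35 → locker 1  [load 200/200]
  25 → locker 2  [load 175/200]
5 storage lockers opened.

5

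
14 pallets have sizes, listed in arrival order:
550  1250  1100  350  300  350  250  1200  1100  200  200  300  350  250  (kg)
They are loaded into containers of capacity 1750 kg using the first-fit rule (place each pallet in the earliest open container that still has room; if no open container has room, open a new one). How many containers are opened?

  550 → container 1 (new)  [load 550/1750]
  1250 → container 2 (new)  [load 1250/1750]
  1100 → container 1  [load 1650/1750]
  350 → container 2  [load 1600/1750]
  300 → container 3 (new)  [load 300/1750]
  350 → container 3  [load 650/1750]
  250 → container 3  [load 900/1750]
  1200 → container 4 (new)  [load 1200/1750]
  1100 → container 5 (new)  [load 1100/1750]
  200 → container 3  [load 1100/1750]
  200 → container 3  [load 1300/1750]
  300 → container 3  [load 1600/1750]
  350 → container 4  [load 1550/1750]
  250 → container 5  [load 1350/1750]
5 containers opened.

5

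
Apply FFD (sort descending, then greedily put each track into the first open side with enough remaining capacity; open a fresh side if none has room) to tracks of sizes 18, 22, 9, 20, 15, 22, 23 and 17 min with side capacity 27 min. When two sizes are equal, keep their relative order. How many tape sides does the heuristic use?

7

Sorted descending: 23, 22, 22, 20, 18, 17, 15, 9.
  23 → side 1 (new)  [load 23/27]
  22 → side 2 (new)  [load 22/27]
  22 → side 3 (new)  [load 22/27]
  20 → side 4 (new)  [load 20/27]
  18 → side 5 (new)  [load 18/27]
  17 → side 6 (new)  [load 17/27]
  15 → side 7 (new)  [load 15/27]
  9 → side 5  [load 27/27]
7 tape sides opened.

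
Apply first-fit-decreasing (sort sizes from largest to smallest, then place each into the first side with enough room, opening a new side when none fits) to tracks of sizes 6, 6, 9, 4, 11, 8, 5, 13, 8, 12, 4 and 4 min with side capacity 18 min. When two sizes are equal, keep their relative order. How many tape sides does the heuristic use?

Sorted descending: 13, 12, 11, 9, 8, 8, 6, 6, 5, 4, 4, 4.
  13 → side 1 (new)  [load 13/18]
  12 → side 2 (new)  [load 12/18]
  11 → side 3 (new)  [load 11/18]
  9 → side 4 (new)  [load 9/18]
  8 → side 4  [load 17/18]
  8 → side 5 (new)  [load 8/18]
  6 → side 2  [load 18/18]
  6 → side 3  [load 17/18]
  5 → side 1  [load 18/18]
  4 → side 5  [load 12/18]
  4 → side 5  [load 16/18]
  4 → side 6 (new)  [load 4/18]
6 tape sides opened.

6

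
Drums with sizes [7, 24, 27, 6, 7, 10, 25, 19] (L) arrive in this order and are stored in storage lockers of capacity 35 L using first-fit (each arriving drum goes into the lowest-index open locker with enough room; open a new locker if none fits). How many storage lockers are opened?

  7 → locker 1 (new)  [load 7/35]
  24 → locker 1  [load 31/35]
  27 → locker 2 (new)  [load 27/35]
  6 → locker 2  [load 33/35]
  7 → locker 3 (new)  [load 7/35]
  10 → locker 3  [load 17/35]
  25 → locker 4 (new)  [load 25/35]
  19 → locker 5 (new)  [load 19/35]
5 storage lockers opened.

5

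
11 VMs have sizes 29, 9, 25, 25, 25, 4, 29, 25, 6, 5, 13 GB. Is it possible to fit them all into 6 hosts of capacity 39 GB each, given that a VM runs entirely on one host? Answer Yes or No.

A valid assignment using 6 hosts:
  host 1: 29 + 9 = 38
  host 2: 29 + 6 + 4 = 39
  host 3: 25 + 13 = 38
  host 4: 25 + 5 = 30
  host 5: 25 = 25
  host 6: 25 = 25
Every load is within 39 GB, so 6 hosts suffice.

Yes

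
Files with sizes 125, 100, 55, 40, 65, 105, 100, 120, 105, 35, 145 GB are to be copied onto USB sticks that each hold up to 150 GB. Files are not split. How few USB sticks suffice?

8

Total = 145 + 125 + 120 + 105 + 105 + 100 + 100 + 65 + 55 + 40 + 35 = 995 GB.
Lower bound: ⌈995/150⌉ = 7 USB sticks.
A packing using 8 USB sticks:
  USB stick 1: 145 = 145
  USB stick 2: 125 = 125
  USB stick 3: 120 = 120
  USB stick 4: 105 + 40 = 145
  USB stick 5: 105 + 35 = 140
  USB stick 6: 100 = 100
  USB stick 7: 100 = 100
  USB stick 8: 65 + 55 = 120
No arrangement into 7 USB sticks stays within capacity, so 8 is optimal.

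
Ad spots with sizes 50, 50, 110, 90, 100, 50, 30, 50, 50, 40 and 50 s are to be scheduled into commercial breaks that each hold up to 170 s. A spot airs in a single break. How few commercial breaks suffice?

5

Total = 110 + 100 + 90 + 50 + 50 + 50 + 50 + 50 + 50 + 40 + 30 = 670 s.
Lower bound: ⌈670/170⌉ = 4 commercial breaks.
A packing using 5 commercial breaks:
  break 1: 110 + 50 = 160
  break 2: 100 + 50 = 150
  break 3: 90 + 50 + 30 = 170
  break 4: 50 + 50 + 50 = 150
  break 5: 40 = 40
No arrangement into 4 commercial breaks stays within capacity, so 5 is optimal.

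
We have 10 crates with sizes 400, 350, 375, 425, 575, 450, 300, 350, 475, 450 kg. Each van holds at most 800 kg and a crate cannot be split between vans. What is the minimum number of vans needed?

Total = 575 + 475 + 450 + 450 + 425 + 400 + 375 + 350 + 350 + 300 = 4150 kg.
Lower bound: ⌈4150/800⌉ = 6 vans.
A packing using 6 vans:
  van 1: 575 = 575
  van 2: 475 + 300 = 775
  van 3: 450 + 350 = 800
  van 4: 450 + 350 = 800
  van 5: 425 + 375 = 800
  van 6: 400 = 400
This matches the lower bound, so 6 is optimal.

6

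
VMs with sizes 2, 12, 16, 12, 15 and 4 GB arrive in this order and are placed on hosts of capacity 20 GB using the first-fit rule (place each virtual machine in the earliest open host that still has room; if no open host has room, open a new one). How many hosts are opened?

  2 → host 1 (new)  [load 2/20]
  12 → host 1  [load 14/20]
  16 → host 2 (new)  [load 16/20]
  12 → host 3 (new)  [load 12/20]
  15 → host 4 (new)  [load 15/20]
  4 → host 1  [load 18/20]
4 hosts opened.

4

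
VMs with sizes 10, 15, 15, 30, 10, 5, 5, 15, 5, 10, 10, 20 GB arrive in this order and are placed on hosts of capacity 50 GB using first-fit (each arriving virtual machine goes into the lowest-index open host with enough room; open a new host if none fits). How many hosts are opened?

4

  10 → host 1 (new)  [load 10/50]
  15 → host 1  [load 25/50]
  15 → host 1  [load 40/50]
  30 → host 2 (new)  [load 30/50]
  10 → host 1  [load 50/50]
  5 → host 2  [load 35/50]
  5 → host 2  [load 40/50]
  15 → host 3 (new)  [load 15/50]
  5 → host 2  [load 45/50]
  10 → host 3  [load 25/50]
  10 → host 3  [load 35/50]
  20 → host 4 (new)  [load 20/50]
4 hosts opened.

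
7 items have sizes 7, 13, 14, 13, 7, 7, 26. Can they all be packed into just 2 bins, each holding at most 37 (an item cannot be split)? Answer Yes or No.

Total = 87; ⌈87/37⌉ = 3.
At least 3 bins are required, but only 2 are allowed.

No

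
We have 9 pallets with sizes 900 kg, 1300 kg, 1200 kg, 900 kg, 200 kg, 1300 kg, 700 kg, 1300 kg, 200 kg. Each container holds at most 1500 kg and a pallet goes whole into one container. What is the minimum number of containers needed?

7

Total = 1300 + 1300 + 1300 + 1200 + 900 + 900 + 700 + 200 + 200 = 8000 kg.
Lower bound: ⌈8000/1500⌉ = 6 containers.
A packing using 7 containers:
  container 1: 1300 + 200 = 1500
  container 2: 1300 + 200 = 1500
  container 3: 1300 = 1300
  container 4: 1200 = 1200
  container 5: 900 = 900
  container 6: 900 = 900
  container 7: 700 = 700
No arrangement into 6 containers stays within capacity, so 7 is optimal.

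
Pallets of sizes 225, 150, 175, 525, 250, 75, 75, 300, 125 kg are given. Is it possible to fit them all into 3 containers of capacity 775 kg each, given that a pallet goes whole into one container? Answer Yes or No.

Yes

A valid assignment using 3 containers:
  container 1: 525 + 250 = 775
  container 2: 300 + 225 + 175 + 75 = 775
  container 3: 150 + 125 + 75 = 350
Every load is within 775 kg, so 3 containers suffice.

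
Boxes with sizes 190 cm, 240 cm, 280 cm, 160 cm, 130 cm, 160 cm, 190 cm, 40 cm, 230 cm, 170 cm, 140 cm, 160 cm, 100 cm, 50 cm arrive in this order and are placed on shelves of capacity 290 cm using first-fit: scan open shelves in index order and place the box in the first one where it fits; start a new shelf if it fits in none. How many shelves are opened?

  190 → shelf 1 (new)  [load 190/290]
  240 → shelf 2 (new)  [load 240/290]
  280 → shelf 3 (new)  [load 280/290]
  160 → shelf 4 (new)  [load 160/290]
  130 → shelf 4  [load 290/290]
  160 → shelf 5 (new)  [load 160/290]
  190 → shelf 6 (new)  [load 190/290]
  40 → shelf 1  [load 230/290]
  230 → shelf 7 (new)  [load 230/290]
  170 → shelf 8 (new)  [load 170/290]
  140 → shelf 9 (new)  [load 140/290]
  160 → shelf 10 (new)  [load 160/290]
  100 → shelf 5  [load 260/290]
  50 → shelf 1  [load 280/290]
10 shelves opened.

10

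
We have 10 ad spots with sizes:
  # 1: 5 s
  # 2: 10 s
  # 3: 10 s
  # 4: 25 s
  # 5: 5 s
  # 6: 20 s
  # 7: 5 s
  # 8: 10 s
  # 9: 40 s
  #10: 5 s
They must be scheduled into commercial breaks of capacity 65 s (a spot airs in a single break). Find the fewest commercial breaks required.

3

Total = 40 + 25 + 20 + 10 + 10 + 10 + 5 + 5 + 5 + 5 = 135 s.
Lower bound: ⌈135/65⌉ = 3 commercial breaks.
A packing using 3 commercial breaks:
  break 1: 40 + 25 = 65
  break 2: 20 + 10 + 10 + 10 + 5 + 5 + 5 = 65
  break 3: 5 = 5
This matches the lower bound, so 3 is optimal.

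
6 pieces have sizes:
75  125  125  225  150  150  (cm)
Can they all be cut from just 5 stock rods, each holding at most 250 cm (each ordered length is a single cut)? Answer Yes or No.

Yes

A valid assignment using 4 stock rods:
  stock rod 1: 225 = 225
  stock rod 2: 150 + 75 = 225
  stock rod 3: 150 = 150
  stock rod 4: 125 + 125 = 250
That uses only 4 ≤ 5, so 5 stock rods are enough.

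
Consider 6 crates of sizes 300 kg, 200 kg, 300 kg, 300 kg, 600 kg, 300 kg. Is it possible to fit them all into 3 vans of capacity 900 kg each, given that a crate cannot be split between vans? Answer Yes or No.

Yes

A valid assignment using 3 vans:
  van 1: 600 + 300 = 900
  van 2: 300 + 300 + 300 = 900
  van 3: 200 = 200
Every load is within 900 kg, so 3 vans suffice.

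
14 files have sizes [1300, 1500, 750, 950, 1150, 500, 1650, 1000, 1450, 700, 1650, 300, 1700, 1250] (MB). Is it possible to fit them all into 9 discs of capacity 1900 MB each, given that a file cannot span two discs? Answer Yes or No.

No

Total = 15850 MB; ⌈15850/1900⌉ = 9.
The bound of 9 does not rule out 9, but exhaustive search shows no assignment into 9 discs of capacity 1900 MB exists — the minimum is 10.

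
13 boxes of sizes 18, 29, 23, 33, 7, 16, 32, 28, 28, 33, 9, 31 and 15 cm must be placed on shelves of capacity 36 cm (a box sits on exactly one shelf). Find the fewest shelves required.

Total = 33 + 33 + 32 + 31 + 29 + 28 + 28 + 23 + 18 + 16 + 15 + 9 + 7 = 302 cm.
Lower bound: ⌈302/36⌉ = 9 shelves.
A packing using 10 shelves:
  shelf 1: 33 = 33
  shelf 2: 33 = 33
  shelf 3: 32 = 32
  shelf 4: 31 = 31
  shelf 5: 29 + 7 = 36
  shelf 6: 28 = 28
  shelf 7: 28 = 28
  shelf 8: 23 + 9 = 32
  shelf 9: 18 + 16 = 34
  shelf 10: 15 = 15
No arrangement into 9 shelves stays within capacity, so 10 is optimal.

10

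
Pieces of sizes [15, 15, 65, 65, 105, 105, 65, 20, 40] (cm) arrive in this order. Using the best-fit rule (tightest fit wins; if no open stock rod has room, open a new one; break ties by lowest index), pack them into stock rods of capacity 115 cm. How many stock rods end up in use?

  15 → stock rod 1 (new)  [load 15/115]
  15 → stock rod 1  [load 30/115]
  65 → stock rod 1  [load 95/115]
  65 → stock rod 2 (new)  [load 65/115]
  105 → stock rod 3 (new)  [load 105/115]
  105 → stock rod 4 (new)  [load 105/115]
  65 → stock rod 5 (new)  [load 65/115]
  20 → stock rod 1  [load 115/115]
  40 → stock rod 2  [load 105/115]
5 stock rods opened.

5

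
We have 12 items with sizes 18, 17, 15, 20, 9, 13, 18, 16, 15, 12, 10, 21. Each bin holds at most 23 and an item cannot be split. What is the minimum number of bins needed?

10

Total = 21 + 20 + 18 + 18 + 17 + 16 + 15 + 15 + 13 + 12 + 10 + 9 = 184.
Lower bound: ⌈184/23⌉ = 8 bins.
Also, 10 items each exceed 23/2, and no two of those can share a bin, so at least 10 bins are needed.
A packing using 10 bins:
  bin 1: 21 = 21
  bin 2: 20 = 20
  bin 3: 18 = 18
  bin 4: 18 = 18
  bin 5: 17 = 17
  bin 6: 16 = 16
  bin 7: 15 = 15
  bin 8: 15 = 15
  bin 9: 13 + 10 = 23
  bin 10: 12 + 9 = 21
This matches the lower bound, so 10 is optimal.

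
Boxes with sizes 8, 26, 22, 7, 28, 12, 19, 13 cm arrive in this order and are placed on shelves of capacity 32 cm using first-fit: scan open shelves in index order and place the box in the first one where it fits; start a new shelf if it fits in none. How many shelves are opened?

5

  8 → shelf 1 (new)  [load 8/32]
  26 → shelf 2 (new)  [load 26/32]
  22 → shelf 1  [load 30/32]
  7 → shelf 3 (new)  [load 7/32]
  28 → shelf 4 (new)  [load 28/32]
  12 → shelf 3  [load 19/32]
  19 → shelf 5 (new)  [load 19/32]
  13 → shelf 3  [load 32/32]
5 shelves opened.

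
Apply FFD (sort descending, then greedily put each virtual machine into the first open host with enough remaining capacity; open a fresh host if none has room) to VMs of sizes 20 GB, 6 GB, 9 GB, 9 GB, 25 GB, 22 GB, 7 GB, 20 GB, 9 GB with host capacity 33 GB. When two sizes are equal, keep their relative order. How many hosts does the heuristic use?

Sorted descending: 25, 22, 20, 20, 9, 9, 9, 7, 6.
  25 → host 1 (new)  [load 25/33]
  22 → host 2 (new)  [load 22/33]
  20 → host 3 (new)  [load 20/33]
  20 → host 4 (new)  [load 20/33]
  9 → host 2  [load 31/33]
  9 → host 3  [load 29/33]
  9 → host 4  [load 29/33]
  7 → host 1  [load 32/33]
  6 → host 5 (new)  [load 6/33]
5 hosts opened.

5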